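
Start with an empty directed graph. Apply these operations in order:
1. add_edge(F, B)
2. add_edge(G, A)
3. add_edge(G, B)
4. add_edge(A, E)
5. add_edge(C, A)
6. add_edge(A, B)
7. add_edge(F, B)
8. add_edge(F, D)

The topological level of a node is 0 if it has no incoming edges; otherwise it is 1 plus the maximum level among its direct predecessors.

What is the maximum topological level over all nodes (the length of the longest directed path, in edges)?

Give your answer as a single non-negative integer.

Answer: 2

Derivation:
Op 1: add_edge(F, B). Edges now: 1
Op 2: add_edge(G, A). Edges now: 2
Op 3: add_edge(G, B). Edges now: 3
Op 4: add_edge(A, E). Edges now: 4
Op 5: add_edge(C, A). Edges now: 5
Op 6: add_edge(A, B). Edges now: 6
Op 7: add_edge(F, B) (duplicate, no change). Edges now: 6
Op 8: add_edge(F, D). Edges now: 7
Compute levels (Kahn BFS):
  sources (in-degree 0): C, F, G
  process C: level=0
    C->A: in-degree(A)=1, level(A)>=1
  process F: level=0
    F->B: in-degree(B)=2, level(B)>=1
    F->D: in-degree(D)=0, level(D)=1, enqueue
  process G: level=0
    G->A: in-degree(A)=0, level(A)=1, enqueue
    G->B: in-degree(B)=1, level(B)>=1
  process D: level=1
  process A: level=1
    A->B: in-degree(B)=0, level(B)=2, enqueue
    A->E: in-degree(E)=0, level(E)=2, enqueue
  process B: level=2
  process E: level=2
All levels: A:1, B:2, C:0, D:1, E:2, F:0, G:0
max level = 2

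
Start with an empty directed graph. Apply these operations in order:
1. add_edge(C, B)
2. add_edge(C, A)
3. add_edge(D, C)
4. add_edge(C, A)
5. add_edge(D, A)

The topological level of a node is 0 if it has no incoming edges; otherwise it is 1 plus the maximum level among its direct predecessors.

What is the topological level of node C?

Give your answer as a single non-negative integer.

Answer: 1

Derivation:
Op 1: add_edge(C, B). Edges now: 1
Op 2: add_edge(C, A). Edges now: 2
Op 3: add_edge(D, C). Edges now: 3
Op 4: add_edge(C, A) (duplicate, no change). Edges now: 3
Op 5: add_edge(D, A). Edges now: 4
Compute levels (Kahn BFS):
  sources (in-degree 0): D
  process D: level=0
    D->A: in-degree(A)=1, level(A)>=1
    D->C: in-degree(C)=0, level(C)=1, enqueue
  process C: level=1
    C->A: in-degree(A)=0, level(A)=2, enqueue
    C->B: in-degree(B)=0, level(B)=2, enqueue
  process A: level=2
  process B: level=2
All levels: A:2, B:2, C:1, D:0
level(C) = 1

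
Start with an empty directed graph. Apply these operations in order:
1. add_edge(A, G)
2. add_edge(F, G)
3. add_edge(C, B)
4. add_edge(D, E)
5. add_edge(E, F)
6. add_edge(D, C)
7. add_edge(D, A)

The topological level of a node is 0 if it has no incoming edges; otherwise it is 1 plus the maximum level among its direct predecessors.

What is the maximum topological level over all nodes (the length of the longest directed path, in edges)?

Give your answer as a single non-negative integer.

Op 1: add_edge(A, G). Edges now: 1
Op 2: add_edge(F, G). Edges now: 2
Op 3: add_edge(C, B). Edges now: 3
Op 4: add_edge(D, E). Edges now: 4
Op 5: add_edge(E, F). Edges now: 5
Op 6: add_edge(D, C). Edges now: 6
Op 7: add_edge(D, A). Edges now: 7
Compute levels (Kahn BFS):
  sources (in-degree 0): D
  process D: level=0
    D->A: in-degree(A)=0, level(A)=1, enqueue
    D->C: in-degree(C)=0, level(C)=1, enqueue
    D->E: in-degree(E)=0, level(E)=1, enqueue
  process A: level=1
    A->G: in-degree(G)=1, level(G)>=2
  process C: level=1
    C->B: in-degree(B)=0, level(B)=2, enqueue
  process E: level=1
    E->F: in-degree(F)=0, level(F)=2, enqueue
  process B: level=2
  process F: level=2
    F->G: in-degree(G)=0, level(G)=3, enqueue
  process G: level=3
All levels: A:1, B:2, C:1, D:0, E:1, F:2, G:3
max level = 3

Answer: 3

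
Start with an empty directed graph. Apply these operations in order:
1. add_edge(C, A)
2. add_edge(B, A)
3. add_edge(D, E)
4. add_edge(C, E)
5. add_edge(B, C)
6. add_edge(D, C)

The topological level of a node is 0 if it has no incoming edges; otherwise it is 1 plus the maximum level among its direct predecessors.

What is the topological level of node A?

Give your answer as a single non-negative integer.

Op 1: add_edge(C, A). Edges now: 1
Op 2: add_edge(B, A). Edges now: 2
Op 3: add_edge(D, E). Edges now: 3
Op 4: add_edge(C, E). Edges now: 4
Op 5: add_edge(B, C). Edges now: 5
Op 6: add_edge(D, C). Edges now: 6
Compute levels (Kahn BFS):
  sources (in-degree 0): B, D
  process B: level=0
    B->A: in-degree(A)=1, level(A)>=1
    B->C: in-degree(C)=1, level(C)>=1
  process D: level=0
    D->C: in-degree(C)=0, level(C)=1, enqueue
    D->E: in-degree(E)=1, level(E)>=1
  process C: level=1
    C->A: in-degree(A)=0, level(A)=2, enqueue
    C->E: in-degree(E)=0, level(E)=2, enqueue
  process A: level=2
  process E: level=2
All levels: A:2, B:0, C:1, D:0, E:2
level(A) = 2

Answer: 2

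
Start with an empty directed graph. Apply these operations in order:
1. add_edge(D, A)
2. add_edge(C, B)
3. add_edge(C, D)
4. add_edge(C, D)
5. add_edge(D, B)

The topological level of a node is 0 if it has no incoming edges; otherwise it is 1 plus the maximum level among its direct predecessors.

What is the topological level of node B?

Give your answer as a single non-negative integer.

Answer: 2

Derivation:
Op 1: add_edge(D, A). Edges now: 1
Op 2: add_edge(C, B). Edges now: 2
Op 3: add_edge(C, D). Edges now: 3
Op 4: add_edge(C, D) (duplicate, no change). Edges now: 3
Op 5: add_edge(D, B). Edges now: 4
Compute levels (Kahn BFS):
  sources (in-degree 0): C
  process C: level=0
    C->B: in-degree(B)=1, level(B)>=1
    C->D: in-degree(D)=0, level(D)=1, enqueue
  process D: level=1
    D->A: in-degree(A)=0, level(A)=2, enqueue
    D->B: in-degree(B)=0, level(B)=2, enqueue
  process A: level=2
  process B: level=2
All levels: A:2, B:2, C:0, D:1
level(B) = 2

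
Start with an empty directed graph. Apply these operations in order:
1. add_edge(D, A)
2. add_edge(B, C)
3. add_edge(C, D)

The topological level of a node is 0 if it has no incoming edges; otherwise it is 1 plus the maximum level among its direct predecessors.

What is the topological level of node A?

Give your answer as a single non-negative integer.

Op 1: add_edge(D, A). Edges now: 1
Op 2: add_edge(B, C). Edges now: 2
Op 3: add_edge(C, D). Edges now: 3
Compute levels (Kahn BFS):
  sources (in-degree 0): B
  process B: level=0
    B->C: in-degree(C)=0, level(C)=1, enqueue
  process C: level=1
    C->D: in-degree(D)=0, level(D)=2, enqueue
  process D: level=2
    D->A: in-degree(A)=0, level(A)=3, enqueue
  process A: level=3
All levels: A:3, B:0, C:1, D:2
level(A) = 3

Answer: 3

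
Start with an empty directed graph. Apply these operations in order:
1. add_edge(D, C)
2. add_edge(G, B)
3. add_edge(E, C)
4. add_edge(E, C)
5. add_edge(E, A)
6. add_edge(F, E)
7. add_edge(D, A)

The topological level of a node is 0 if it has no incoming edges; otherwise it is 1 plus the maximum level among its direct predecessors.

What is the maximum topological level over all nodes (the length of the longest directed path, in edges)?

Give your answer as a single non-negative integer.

Answer: 2

Derivation:
Op 1: add_edge(D, C). Edges now: 1
Op 2: add_edge(G, B). Edges now: 2
Op 3: add_edge(E, C). Edges now: 3
Op 4: add_edge(E, C) (duplicate, no change). Edges now: 3
Op 5: add_edge(E, A). Edges now: 4
Op 6: add_edge(F, E). Edges now: 5
Op 7: add_edge(D, A). Edges now: 6
Compute levels (Kahn BFS):
  sources (in-degree 0): D, F, G
  process D: level=0
    D->A: in-degree(A)=1, level(A)>=1
    D->C: in-degree(C)=1, level(C)>=1
  process F: level=0
    F->E: in-degree(E)=0, level(E)=1, enqueue
  process G: level=0
    G->B: in-degree(B)=0, level(B)=1, enqueue
  process E: level=1
    E->A: in-degree(A)=0, level(A)=2, enqueue
    E->C: in-degree(C)=0, level(C)=2, enqueue
  process B: level=1
  process A: level=2
  process C: level=2
All levels: A:2, B:1, C:2, D:0, E:1, F:0, G:0
max level = 2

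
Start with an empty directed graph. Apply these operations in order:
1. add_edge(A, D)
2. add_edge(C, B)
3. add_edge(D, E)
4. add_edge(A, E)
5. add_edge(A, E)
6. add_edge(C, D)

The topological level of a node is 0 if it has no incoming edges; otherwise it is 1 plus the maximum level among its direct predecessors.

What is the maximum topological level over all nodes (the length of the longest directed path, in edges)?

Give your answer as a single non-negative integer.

Op 1: add_edge(A, D). Edges now: 1
Op 2: add_edge(C, B). Edges now: 2
Op 3: add_edge(D, E). Edges now: 3
Op 4: add_edge(A, E). Edges now: 4
Op 5: add_edge(A, E) (duplicate, no change). Edges now: 4
Op 6: add_edge(C, D). Edges now: 5
Compute levels (Kahn BFS):
  sources (in-degree 0): A, C
  process A: level=0
    A->D: in-degree(D)=1, level(D)>=1
    A->E: in-degree(E)=1, level(E)>=1
  process C: level=0
    C->B: in-degree(B)=0, level(B)=1, enqueue
    C->D: in-degree(D)=0, level(D)=1, enqueue
  process B: level=1
  process D: level=1
    D->E: in-degree(E)=0, level(E)=2, enqueue
  process E: level=2
All levels: A:0, B:1, C:0, D:1, E:2
max level = 2

Answer: 2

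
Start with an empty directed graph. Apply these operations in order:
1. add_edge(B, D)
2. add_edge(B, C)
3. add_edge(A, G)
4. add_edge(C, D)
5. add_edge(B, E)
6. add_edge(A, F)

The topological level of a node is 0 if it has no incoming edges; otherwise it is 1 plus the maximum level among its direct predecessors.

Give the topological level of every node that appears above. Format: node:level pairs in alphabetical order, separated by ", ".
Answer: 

Op 1: add_edge(B, D). Edges now: 1
Op 2: add_edge(B, C). Edges now: 2
Op 3: add_edge(A, G). Edges now: 3
Op 4: add_edge(C, D). Edges now: 4
Op 5: add_edge(B, E). Edges now: 5
Op 6: add_edge(A, F). Edges now: 6
Compute levels (Kahn BFS):
  sources (in-degree 0): A, B
  process A: level=0
    A->F: in-degree(F)=0, level(F)=1, enqueue
    A->G: in-degree(G)=0, level(G)=1, enqueue
  process B: level=0
    B->C: in-degree(C)=0, level(C)=1, enqueue
    B->D: in-degree(D)=1, level(D)>=1
    B->E: in-degree(E)=0, level(E)=1, enqueue
  process F: level=1
  process G: level=1
  process C: level=1
    C->D: in-degree(D)=0, level(D)=2, enqueue
  process E: level=1
  process D: level=2
All levels: A:0, B:0, C:1, D:2, E:1, F:1, G:1

Answer: A:0, B:0, C:1, D:2, E:1, F:1, G:1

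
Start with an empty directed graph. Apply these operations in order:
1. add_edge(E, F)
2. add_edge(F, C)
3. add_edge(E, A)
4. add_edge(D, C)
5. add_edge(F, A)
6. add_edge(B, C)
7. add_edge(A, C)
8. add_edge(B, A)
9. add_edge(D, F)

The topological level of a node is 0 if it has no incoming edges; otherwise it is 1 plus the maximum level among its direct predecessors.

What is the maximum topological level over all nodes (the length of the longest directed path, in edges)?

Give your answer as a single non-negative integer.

Op 1: add_edge(E, F). Edges now: 1
Op 2: add_edge(F, C). Edges now: 2
Op 3: add_edge(E, A). Edges now: 3
Op 4: add_edge(D, C). Edges now: 4
Op 5: add_edge(F, A). Edges now: 5
Op 6: add_edge(B, C). Edges now: 6
Op 7: add_edge(A, C). Edges now: 7
Op 8: add_edge(B, A). Edges now: 8
Op 9: add_edge(D, F). Edges now: 9
Compute levels (Kahn BFS):
  sources (in-degree 0): B, D, E
  process B: level=0
    B->A: in-degree(A)=2, level(A)>=1
    B->C: in-degree(C)=3, level(C)>=1
  process D: level=0
    D->C: in-degree(C)=2, level(C)>=1
    D->F: in-degree(F)=1, level(F)>=1
  process E: level=0
    E->A: in-degree(A)=1, level(A)>=1
    E->F: in-degree(F)=0, level(F)=1, enqueue
  process F: level=1
    F->A: in-degree(A)=0, level(A)=2, enqueue
    F->C: in-degree(C)=1, level(C)>=2
  process A: level=2
    A->C: in-degree(C)=0, level(C)=3, enqueue
  process C: level=3
All levels: A:2, B:0, C:3, D:0, E:0, F:1
max level = 3

Answer: 3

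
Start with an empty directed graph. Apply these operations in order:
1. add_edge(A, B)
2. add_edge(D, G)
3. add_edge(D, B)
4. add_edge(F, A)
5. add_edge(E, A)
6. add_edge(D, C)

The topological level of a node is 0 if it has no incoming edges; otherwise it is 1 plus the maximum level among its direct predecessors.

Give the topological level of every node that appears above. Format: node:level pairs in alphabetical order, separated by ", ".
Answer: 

Op 1: add_edge(A, B). Edges now: 1
Op 2: add_edge(D, G). Edges now: 2
Op 3: add_edge(D, B). Edges now: 3
Op 4: add_edge(F, A). Edges now: 4
Op 5: add_edge(E, A). Edges now: 5
Op 6: add_edge(D, C). Edges now: 6
Compute levels (Kahn BFS):
  sources (in-degree 0): D, E, F
  process D: level=0
    D->B: in-degree(B)=1, level(B)>=1
    D->C: in-degree(C)=0, level(C)=1, enqueue
    D->G: in-degree(G)=0, level(G)=1, enqueue
  process E: level=0
    E->A: in-degree(A)=1, level(A)>=1
  process F: level=0
    F->A: in-degree(A)=0, level(A)=1, enqueue
  process C: level=1
  process G: level=1
  process A: level=1
    A->B: in-degree(B)=0, level(B)=2, enqueue
  process B: level=2
All levels: A:1, B:2, C:1, D:0, E:0, F:0, G:1

Answer: A:1, B:2, C:1, D:0, E:0, F:0, G:1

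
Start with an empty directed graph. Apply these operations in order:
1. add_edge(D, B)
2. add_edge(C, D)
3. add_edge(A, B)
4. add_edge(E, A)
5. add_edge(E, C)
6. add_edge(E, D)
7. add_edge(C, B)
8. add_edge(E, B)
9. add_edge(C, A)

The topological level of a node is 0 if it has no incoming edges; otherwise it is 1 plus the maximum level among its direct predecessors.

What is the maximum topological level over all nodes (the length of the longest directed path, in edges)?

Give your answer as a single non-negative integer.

Answer: 3

Derivation:
Op 1: add_edge(D, B). Edges now: 1
Op 2: add_edge(C, D). Edges now: 2
Op 3: add_edge(A, B). Edges now: 3
Op 4: add_edge(E, A). Edges now: 4
Op 5: add_edge(E, C). Edges now: 5
Op 6: add_edge(E, D). Edges now: 6
Op 7: add_edge(C, B). Edges now: 7
Op 8: add_edge(E, B). Edges now: 8
Op 9: add_edge(C, A). Edges now: 9
Compute levels (Kahn BFS):
  sources (in-degree 0): E
  process E: level=0
    E->A: in-degree(A)=1, level(A)>=1
    E->B: in-degree(B)=3, level(B)>=1
    E->C: in-degree(C)=0, level(C)=1, enqueue
    E->D: in-degree(D)=1, level(D)>=1
  process C: level=1
    C->A: in-degree(A)=0, level(A)=2, enqueue
    C->B: in-degree(B)=2, level(B)>=2
    C->D: in-degree(D)=0, level(D)=2, enqueue
  process A: level=2
    A->B: in-degree(B)=1, level(B)>=3
  process D: level=2
    D->B: in-degree(B)=0, level(B)=3, enqueue
  process B: level=3
All levels: A:2, B:3, C:1, D:2, E:0
max level = 3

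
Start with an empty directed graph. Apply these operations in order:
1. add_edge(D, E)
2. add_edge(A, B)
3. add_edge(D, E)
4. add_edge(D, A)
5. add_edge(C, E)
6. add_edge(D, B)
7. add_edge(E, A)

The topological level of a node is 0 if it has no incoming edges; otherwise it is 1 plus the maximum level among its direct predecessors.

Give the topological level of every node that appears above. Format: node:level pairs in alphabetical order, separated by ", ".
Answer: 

Op 1: add_edge(D, E). Edges now: 1
Op 2: add_edge(A, B). Edges now: 2
Op 3: add_edge(D, E) (duplicate, no change). Edges now: 2
Op 4: add_edge(D, A). Edges now: 3
Op 5: add_edge(C, E). Edges now: 4
Op 6: add_edge(D, B). Edges now: 5
Op 7: add_edge(E, A). Edges now: 6
Compute levels (Kahn BFS):
  sources (in-degree 0): C, D
  process C: level=0
    C->E: in-degree(E)=1, level(E)>=1
  process D: level=0
    D->A: in-degree(A)=1, level(A)>=1
    D->B: in-degree(B)=1, level(B)>=1
    D->E: in-degree(E)=0, level(E)=1, enqueue
  process E: level=1
    E->A: in-degree(A)=0, level(A)=2, enqueue
  process A: level=2
    A->B: in-degree(B)=0, level(B)=3, enqueue
  process B: level=3
All levels: A:2, B:3, C:0, D:0, E:1

Answer: A:2, B:3, C:0, D:0, E:1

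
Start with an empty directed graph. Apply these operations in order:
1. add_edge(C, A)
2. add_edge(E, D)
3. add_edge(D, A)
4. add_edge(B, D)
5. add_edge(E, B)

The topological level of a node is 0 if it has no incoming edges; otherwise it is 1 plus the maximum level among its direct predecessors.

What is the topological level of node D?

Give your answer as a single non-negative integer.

Answer: 2

Derivation:
Op 1: add_edge(C, A). Edges now: 1
Op 2: add_edge(E, D). Edges now: 2
Op 3: add_edge(D, A). Edges now: 3
Op 4: add_edge(B, D). Edges now: 4
Op 5: add_edge(E, B). Edges now: 5
Compute levels (Kahn BFS):
  sources (in-degree 0): C, E
  process C: level=0
    C->A: in-degree(A)=1, level(A)>=1
  process E: level=0
    E->B: in-degree(B)=0, level(B)=1, enqueue
    E->D: in-degree(D)=1, level(D)>=1
  process B: level=1
    B->D: in-degree(D)=0, level(D)=2, enqueue
  process D: level=2
    D->A: in-degree(A)=0, level(A)=3, enqueue
  process A: level=3
All levels: A:3, B:1, C:0, D:2, E:0
level(D) = 2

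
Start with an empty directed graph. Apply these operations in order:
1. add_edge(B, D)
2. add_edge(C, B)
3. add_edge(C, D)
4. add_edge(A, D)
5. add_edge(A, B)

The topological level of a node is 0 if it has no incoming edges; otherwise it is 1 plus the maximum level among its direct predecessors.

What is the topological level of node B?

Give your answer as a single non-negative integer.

Op 1: add_edge(B, D). Edges now: 1
Op 2: add_edge(C, B). Edges now: 2
Op 3: add_edge(C, D). Edges now: 3
Op 4: add_edge(A, D). Edges now: 4
Op 5: add_edge(A, B). Edges now: 5
Compute levels (Kahn BFS):
  sources (in-degree 0): A, C
  process A: level=0
    A->B: in-degree(B)=1, level(B)>=1
    A->D: in-degree(D)=2, level(D)>=1
  process C: level=0
    C->B: in-degree(B)=0, level(B)=1, enqueue
    C->D: in-degree(D)=1, level(D)>=1
  process B: level=1
    B->D: in-degree(D)=0, level(D)=2, enqueue
  process D: level=2
All levels: A:0, B:1, C:0, D:2
level(B) = 1

Answer: 1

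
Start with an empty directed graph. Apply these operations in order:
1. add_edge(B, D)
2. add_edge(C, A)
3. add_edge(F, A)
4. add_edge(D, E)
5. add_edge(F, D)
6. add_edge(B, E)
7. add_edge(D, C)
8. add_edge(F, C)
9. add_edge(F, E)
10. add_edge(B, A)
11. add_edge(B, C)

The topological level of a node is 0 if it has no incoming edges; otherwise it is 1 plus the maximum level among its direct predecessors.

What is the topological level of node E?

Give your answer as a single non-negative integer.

Op 1: add_edge(B, D). Edges now: 1
Op 2: add_edge(C, A). Edges now: 2
Op 3: add_edge(F, A). Edges now: 3
Op 4: add_edge(D, E). Edges now: 4
Op 5: add_edge(F, D). Edges now: 5
Op 6: add_edge(B, E). Edges now: 6
Op 7: add_edge(D, C). Edges now: 7
Op 8: add_edge(F, C). Edges now: 8
Op 9: add_edge(F, E). Edges now: 9
Op 10: add_edge(B, A). Edges now: 10
Op 11: add_edge(B, C). Edges now: 11
Compute levels (Kahn BFS):
  sources (in-degree 0): B, F
  process B: level=0
    B->A: in-degree(A)=2, level(A)>=1
    B->C: in-degree(C)=2, level(C)>=1
    B->D: in-degree(D)=1, level(D)>=1
    B->E: in-degree(E)=2, level(E)>=1
  process F: level=0
    F->A: in-degree(A)=1, level(A)>=1
    F->C: in-degree(C)=1, level(C)>=1
    F->D: in-degree(D)=0, level(D)=1, enqueue
    F->E: in-degree(E)=1, level(E)>=1
  process D: level=1
    D->C: in-degree(C)=0, level(C)=2, enqueue
    D->E: in-degree(E)=0, level(E)=2, enqueue
  process C: level=2
    C->A: in-degree(A)=0, level(A)=3, enqueue
  process E: level=2
  process A: level=3
All levels: A:3, B:0, C:2, D:1, E:2, F:0
level(E) = 2

Answer: 2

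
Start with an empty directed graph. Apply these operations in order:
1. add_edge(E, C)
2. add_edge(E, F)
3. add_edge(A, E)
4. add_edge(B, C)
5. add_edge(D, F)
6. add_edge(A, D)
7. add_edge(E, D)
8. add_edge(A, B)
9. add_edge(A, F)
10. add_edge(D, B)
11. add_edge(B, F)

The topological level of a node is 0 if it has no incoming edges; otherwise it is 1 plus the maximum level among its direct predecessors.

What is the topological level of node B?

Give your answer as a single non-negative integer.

Op 1: add_edge(E, C). Edges now: 1
Op 2: add_edge(E, F). Edges now: 2
Op 3: add_edge(A, E). Edges now: 3
Op 4: add_edge(B, C). Edges now: 4
Op 5: add_edge(D, F). Edges now: 5
Op 6: add_edge(A, D). Edges now: 6
Op 7: add_edge(E, D). Edges now: 7
Op 8: add_edge(A, B). Edges now: 8
Op 9: add_edge(A, F). Edges now: 9
Op 10: add_edge(D, B). Edges now: 10
Op 11: add_edge(B, F). Edges now: 11
Compute levels (Kahn BFS):
  sources (in-degree 0): A
  process A: level=0
    A->B: in-degree(B)=1, level(B)>=1
    A->D: in-degree(D)=1, level(D)>=1
    A->E: in-degree(E)=0, level(E)=1, enqueue
    A->F: in-degree(F)=3, level(F)>=1
  process E: level=1
    E->C: in-degree(C)=1, level(C)>=2
    E->D: in-degree(D)=0, level(D)=2, enqueue
    E->F: in-degree(F)=2, level(F)>=2
  process D: level=2
    D->B: in-degree(B)=0, level(B)=3, enqueue
    D->F: in-degree(F)=1, level(F)>=3
  process B: level=3
    B->C: in-degree(C)=0, level(C)=4, enqueue
    B->F: in-degree(F)=0, level(F)=4, enqueue
  process C: level=4
  process F: level=4
All levels: A:0, B:3, C:4, D:2, E:1, F:4
level(B) = 3

Answer: 3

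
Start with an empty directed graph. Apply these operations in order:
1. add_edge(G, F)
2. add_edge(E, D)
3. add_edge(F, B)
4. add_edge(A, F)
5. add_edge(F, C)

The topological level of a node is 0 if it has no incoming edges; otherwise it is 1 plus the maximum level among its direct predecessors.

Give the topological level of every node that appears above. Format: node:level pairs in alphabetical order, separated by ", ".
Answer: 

Answer: A:0, B:2, C:2, D:1, E:0, F:1, G:0

Derivation:
Op 1: add_edge(G, F). Edges now: 1
Op 2: add_edge(E, D). Edges now: 2
Op 3: add_edge(F, B). Edges now: 3
Op 4: add_edge(A, F). Edges now: 4
Op 5: add_edge(F, C). Edges now: 5
Compute levels (Kahn BFS):
  sources (in-degree 0): A, E, G
  process A: level=0
    A->F: in-degree(F)=1, level(F)>=1
  process E: level=0
    E->D: in-degree(D)=0, level(D)=1, enqueue
  process G: level=0
    G->F: in-degree(F)=0, level(F)=1, enqueue
  process D: level=1
  process F: level=1
    F->B: in-degree(B)=0, level(B)=2, enqueue
    F->C: in-degree(C)=0, level(C)=2, enqueue
  process B: level=2
  process C: level=2
All levels: A:0, B:2, C:2, D:1, E:0, F:1, G:0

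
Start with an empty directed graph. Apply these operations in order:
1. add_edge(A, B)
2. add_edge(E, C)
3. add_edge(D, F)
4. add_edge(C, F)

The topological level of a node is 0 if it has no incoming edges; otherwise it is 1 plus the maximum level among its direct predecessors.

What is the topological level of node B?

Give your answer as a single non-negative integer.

Answer: 1

Derivation:
Op 1: add_edge(A, B). Edges now: 1
Op 2: add_edge(E, C). Edges now: 2
Op 3: add_edge(D, F). Edges now: 3
Op 4: add_edge(C, F). Edges now: 4
Compute levels (Kahn BFS):
  sources (in-degree 0): A, D, E
  process A: level=0
    A->B: in-degree(B)=0, level(B)=1, enqueue
  process D: level=0
    D->F: in-degree(F)=1, level(F)>=1
  process E: level=0
    E->C: in-degree(C)=0, level(C)=1, enqueue
  process B: level=1
  process C: level=1
    C->F: in-degree(F)=0, level(F)=2, enqueue
  process F: level=2
All levels: A:0, B:1, C:1, D:0, E:0, F:2
level(B) = 1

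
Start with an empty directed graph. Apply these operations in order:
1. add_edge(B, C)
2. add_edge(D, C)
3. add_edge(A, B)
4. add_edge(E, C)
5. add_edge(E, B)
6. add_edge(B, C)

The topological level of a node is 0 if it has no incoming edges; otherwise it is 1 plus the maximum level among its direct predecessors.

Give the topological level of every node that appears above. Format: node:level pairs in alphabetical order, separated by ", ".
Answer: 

Op 1: add_edge(B, C). Edges now: 1
Op 2: add_edge(D, C). Edges now: 2
Op 3: add_edge(A, B). Edges now: 3
Op 4: add_edge(E, C). Edges now: 4
Op 5: add_edge(E, B). Edges now: 5
Op 6: add_edge(B, C) (duplicate, no change). Edges now: 5
Compute levels (Kahn BFS):
  sources (in-degree 0): A, D, E
  process A: level=0
    A->B: in-degree(B)=1, level(B)>=1
  process D: level=0
    D->C: in-degree(C)=2, level(C)>=1
  process E: level=0
    E->B: in-degree(B)=0, level(B)=1, enqueue
    E->C: in-degree(C)=1, level(C)>=1
  process B: level=1
    B->C: in-degree(C)=0, level(C)=2, enqueue
  process C: level=2
All levels: A:0, B:1, C:2, D:0, E:0

Answer: A:0, B:1, C:2, D:0, E:0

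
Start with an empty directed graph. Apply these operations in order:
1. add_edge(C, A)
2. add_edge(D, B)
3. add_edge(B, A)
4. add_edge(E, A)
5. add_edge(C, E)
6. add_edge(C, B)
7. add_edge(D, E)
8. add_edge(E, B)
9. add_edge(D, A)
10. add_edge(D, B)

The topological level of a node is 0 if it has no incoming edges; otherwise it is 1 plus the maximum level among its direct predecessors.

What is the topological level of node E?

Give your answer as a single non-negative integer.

Answer: 1

Derivation:
Op 1: add_edge(C, A). Edges now: 1
Op 2: add_edge(D, B). Edges now: 2
Op 3: add_edge(B, A). Edges now: 3
Op 4: add_edge(E, A). Edges now: 4
Op 5: add_edge(C, E). Edges now: 5
Op 6: add_edge(C, B). Edges now: 6
Op 7: add_edge(D, E). Edges now: 7
Op 8: add_edge(E, B). Edges now: 8
Op 9: add_edge(D, A). Edges now: 9
Op 10: add_edge(D, B) (duplicate, no change). Edges now: 9
Compute levels (Kahn BFS):
  sources (in-degree 0): C, D
  process C: level=0
    C->A: in-degree(A)=3, level(A)>=1
    C->B: in-degree(B)=2, level(B)>=1
    C->E: in-degree(E)=1, level(E)>=1
  process D: level=0
    D->A: in-degree(A)=2, level(A)>=1
    D->B: in-degree(B)=1, level(B)>=1
    D->E: in-degree(E)=0, level(E)=1, enqueue
  process E: level=1
    E->A: in-degree(A)=1, level(A)>=2
    E->B: in-degree(B)=0, level(B)=2, enqueue
  process B: level=2
    B->A: in-degree(A)=0, level(A)=3, enqueue
  process A: level=3
All levels: A:3, B:2, C:0, D:0, E:1
level(E) = 1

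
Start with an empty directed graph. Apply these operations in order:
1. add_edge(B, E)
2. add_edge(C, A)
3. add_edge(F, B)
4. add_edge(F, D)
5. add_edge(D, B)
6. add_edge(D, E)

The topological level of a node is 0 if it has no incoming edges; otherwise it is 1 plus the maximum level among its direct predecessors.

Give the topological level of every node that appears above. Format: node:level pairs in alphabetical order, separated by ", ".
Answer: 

Op 1: add_edge(B, E). Edges now: 1
Op 2: add_edge(C, A). Edges now: 2
Op 3: add_edge(F, B). Edges now: 3
Op 4: add_edge(F, D). Edges now: 4
Op 5: add_edge(D, B). Edges now: 5
Op 6: add_edge(D, E). Edges now: 6
Compute levels (Kahn BFS):
  sources (in-degree 0): C, F
  process C: level=0
    C->A: in-degree(A)=0, level(A)=1, enqueue
  process F: level=0
    F->B: in-degree(B)=1, level(B)>=1
    F->D: in-degree(D)=0, level(D)=1, enqueue
  process A: level=1
  process D: level=1
    D->B: in-degree(B)=0, level(B)=2, enqueue
    D->E: in-degree(E)=1, level(E)>=2
  process B: level=2
    B->E: in-degree(E)=0, level(E)=3, enqueue
  process E: level=3
All levels: A:1, B:2, C:0, D:1, E:3, F:0

Answer: A:1, B:2, C:0, D:1, E:3, F:0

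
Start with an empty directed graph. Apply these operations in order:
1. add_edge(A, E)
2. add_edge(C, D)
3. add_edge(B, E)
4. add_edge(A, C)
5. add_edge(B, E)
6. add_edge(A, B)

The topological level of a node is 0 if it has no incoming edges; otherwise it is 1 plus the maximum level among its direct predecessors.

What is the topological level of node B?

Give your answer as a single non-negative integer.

Op 1: add_edge(A, E). Edges now: 1
Op 2: add_edge(C, D). Edges now: 2
Op 3: add_edge(B, E). Edges now: 3
Op 4: add_edge(A, C). Edges now: 4
Op 5: add_edge(B, E) (duplicate, no change). Edges now: 4
Op 6: add_edge(A, B). Edges now: 5
Compute levels (Kahn BFS):
  sources (in-degree 0): A
  process A: level=0
    A->B: in-degree(B)=0, level(B)=1, enqueue
    A->C: in-degree(C)=0, level(C)=1, enqueue
    A->E: in-degree(E)=1, level(E)>=1
  process B: level=1
    B->E: in-degree(E)=0, level(E)=2, enqueue
  process C: level=1
    C->D: in-degree(D)=0, level(D)=2, enqueue
  process E: level=2
  process D: level=2
All levels: A:0, B:1, C:1, D:2, E:2
level(B) = 1

Answer: 1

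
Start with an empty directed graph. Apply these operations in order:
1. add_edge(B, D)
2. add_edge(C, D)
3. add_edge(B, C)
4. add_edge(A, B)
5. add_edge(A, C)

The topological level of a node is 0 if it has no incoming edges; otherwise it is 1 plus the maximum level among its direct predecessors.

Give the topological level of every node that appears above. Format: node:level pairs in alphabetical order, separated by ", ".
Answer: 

Answer: A:0, B:1, C:2, D:3

Derivation:
Op 1: add_edge(B, D). Edges now: 1
Op 2: add_edge(C, D). Edges now: 2
Op 3: add_edge(B, C). Edges now: 3
Op 4: add_edge(A, B). Edges now: 4
Op 5: add_edge(A, C). Edges now: 5
Compute levels (Kahn BFS):
  sources (in-degree 0): A
  process A: level=0
    A->B: in-degree(B)=0, level(B)=1, enqueue
    A->C: in-degree(C)=1, level(C)>=1
  process B: level=1
    B->C: in-degree(C)=0, level(C)=2, enqueue
    B->D: in-degree(D)=1, level(D)>=2
  process C: level=2
    C->D: in-degree(D)=0, level(D)=3, enqueue
  process D: level=3
All levels: A:0, B:1, C:2, D:3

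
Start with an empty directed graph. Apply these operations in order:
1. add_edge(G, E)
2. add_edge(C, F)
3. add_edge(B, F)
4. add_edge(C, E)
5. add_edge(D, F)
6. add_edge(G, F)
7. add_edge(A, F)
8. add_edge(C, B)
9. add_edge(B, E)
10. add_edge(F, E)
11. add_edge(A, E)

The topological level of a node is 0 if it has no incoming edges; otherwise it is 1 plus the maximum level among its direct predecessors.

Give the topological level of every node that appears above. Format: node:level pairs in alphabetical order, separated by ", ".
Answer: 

Op 1: add_edge(G, E). Edges now: 1
Op 2: add_edge(C, F). Edges now: 2
Op 3: add_edge(B, F). Edges now: 3
Op 4: add_edge(C, E). Edges now: 4
Op 5: add_edge(D, F). Edges now: 5
Op 6: add_edge(G, F). Edges now: 6
Op 7: add_edge(A, F). Edges now: 7
Op 8: add_edge(C, B). Edges now: 8
Op 9: add_edge(B, E). Edges now: 9
Op 10: add_edge(F, E). Edges now: 10
Op 11: add_edge(A, E). Edges now: 11
Compute levels (Kahn BFS):
  sources (in-degree 0): A, C, D, G
  process A: level=0
    A->E: in-degree(E)=4, level(E)>=1
    A->F: in-degree(F)=4, level(F)>=1
  process C: level=0
    C->B: in-degree(B)=0, level(B)=1, enqueue
    C->E: in-degree(E)=3, level(E)>=1
    C->F: in-degree(F)=3, level(F)>=1
  process D: level=0
    D->F: in-degree(F)=2, level(F)>=1
  process G: level=0
    G->E: in-degree(E)=2, level(E)>=1
    G->F: in-degree(F)=1, level(F)>=1
  process B: level=1
    B->E: in-degree(E)=1, level(E)>=2
    B->F: in-degree(F)=0, level(F)=2, enqueue
  process F: level=2
    F->E: in-degree(E)=0, level(E)=3, enqueue
  process E: level=3
All levels: A:0, B:1, C:0, D:0, E:3, F:2, G:0

Answer: A:0, B:1, C:0, D:0, E:3, F:2, G:0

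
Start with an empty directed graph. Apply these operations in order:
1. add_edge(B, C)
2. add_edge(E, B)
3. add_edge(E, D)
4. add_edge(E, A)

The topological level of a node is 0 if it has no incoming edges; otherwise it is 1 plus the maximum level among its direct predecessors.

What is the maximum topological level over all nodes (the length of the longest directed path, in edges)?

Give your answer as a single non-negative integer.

Op 1: add_edge(B, C). Edges now: 1
Op 2: add_edge(E, B). Edges now: 2
Op 3: add_edge(E, D). Edges now: 3
Op 4: add_edge(E, A). Edges now: 4
Compute levels (Kahn BFS):
  sources (in-degree 0): E
  process E: level=0
    E->A: in-degree(A)=0, level(A)=1, enqueue
    E->B: in-degree(B)=0, level(B)=1, enqueue
    E->D: in-degree(D)=0, level(D)=1, enqueue
  process A: level=1
  process B: level=1
    B->C: in-degree(C)=0, level(C)=2, enqueue
  process D: level=1
  process C: level=2
All levels: A:1, B:1, C:2, D:1, E:0
max level = 2

Answer: 2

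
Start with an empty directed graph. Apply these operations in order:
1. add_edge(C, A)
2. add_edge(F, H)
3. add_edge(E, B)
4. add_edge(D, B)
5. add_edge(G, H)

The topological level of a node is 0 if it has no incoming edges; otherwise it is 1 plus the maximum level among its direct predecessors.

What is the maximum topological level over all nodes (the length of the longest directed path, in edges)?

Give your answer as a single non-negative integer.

Op 1: add_edge(C, A). Edges now: 1
Op 2: add_edge(F, H). Edges now: 2
Op 3: add_edge(E, B). Edges now: 3
Op 4: add_edge(D, B). Edges now: 4
Op 5: add_edge(G, H). Edges now: 5
Compute levels (Kahn BFS):
  sources (in-degree 0): C, D, E, F, G
  process C: level=0
    C->A: in-degree(A)=0, level(A)=1, enqueue
  process D: level=0
    D->B: in-degree(B)=1, level(B)>=1
  process E: level=0
    E->B: in-degree(B)=0, level(B)=1, enqueue
  process F: level=0
    F->H: in-degree(H)=1, level(H)>=1
  process G: level=0
    G->H: in-degree(H)=0, level(H)=1, enqueue
  process A: level=1
  process B: level=1
  process H: level=1
All levels: A:1, B:1, C:0, D:0, E:0, F:0, G:0, H:1
max level = 1

Answer: 1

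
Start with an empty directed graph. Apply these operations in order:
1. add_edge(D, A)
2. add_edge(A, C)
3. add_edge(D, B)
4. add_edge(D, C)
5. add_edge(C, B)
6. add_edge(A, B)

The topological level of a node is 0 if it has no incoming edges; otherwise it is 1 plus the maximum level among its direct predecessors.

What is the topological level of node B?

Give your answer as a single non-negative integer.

Op 1: add_edge(D, A). Edges now: 1
Op 2: add_edge(A, C). Edges now: 2
Op 3: add_edge(D, B). Edges now: 3
Op 4: add_edge(D, C). Edges now: 4
Op 5: add_edge(C, B). Edges now: 5
Op 6: add_edge(A, B). Edges now: 6
Compute levels (Kahn BFS):
  sources (in-degree 0): D
  process D: level=0
    D->A: in-degree(A)=0, level(A)=1, enqueue
    D->B: in-degree(B)=2, level(B)>=1
    D->C: in-degree(C)=1, level(C)>=1
  process A: level=1
    A->B: in-degree(B)=1, level(B)>=2
    A->C: in-degree(C)=0, level(C)=2, enqueue
  process C: level=2
    C->B: in-degree(B)=0, level(B)=3, enqueue
  process B: level=3
All levels: A:1, B:3, C:2, D:0
level(B) = 3

Answer: 3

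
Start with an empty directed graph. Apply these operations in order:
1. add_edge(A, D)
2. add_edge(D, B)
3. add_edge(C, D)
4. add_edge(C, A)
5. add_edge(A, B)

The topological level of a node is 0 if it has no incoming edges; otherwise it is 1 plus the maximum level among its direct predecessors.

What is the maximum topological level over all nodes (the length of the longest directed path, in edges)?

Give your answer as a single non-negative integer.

Answer: 3

Derivation:
Op 1: add_edge(A, D). Edges now: 1
Op 2: add_edge(D, B). Edges now: 2
Op 3: add_edge(C, D). Edges now: 3
Op 4: add_edge(C, A). Edges now: 4
Op 5: add_edge(A, B). Edges now: 5
Compute levels (Kahn BFS):
  sources (in-degree 0): C
  process C: level=0
    C->A: in-degree(A)=0, level(A)=1, enqueue
    C->D: in-degree(D)=1, level(D)>=1
  process A: level=1
    A->B: in-degree(B)=1, level(B)>=2
    A->D: in-degree(D)=0, level(D)=2, enqueue
  process D: level=2
    D->B: in-degree(B)=0, level(B)=3, enqueue
  process B: level=3
All levels: A:1, B:3, C:0, D:2
max level = 3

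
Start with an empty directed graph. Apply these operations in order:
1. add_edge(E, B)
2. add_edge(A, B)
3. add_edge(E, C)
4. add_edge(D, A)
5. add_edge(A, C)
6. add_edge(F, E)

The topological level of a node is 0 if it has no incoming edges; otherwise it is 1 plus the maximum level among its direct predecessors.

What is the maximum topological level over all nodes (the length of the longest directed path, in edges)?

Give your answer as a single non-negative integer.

Answer: 2

Derivation:
Op 1: add_edge(E, B). Edges now: 1
Op 2: add_edge(A, B). Edges now: 2
Op 3: add_edge(E, C). Edges now: 3
Op 4: add_edge(D, A). Edges now: 4
Op 5: add_edge(A, C). Edges now: 5
Op 6: add_edge(F, E). Edges now: 6
Compute levels (Kahn BFS):
  sources (in-degree 0): D, F
  process D: level=0
    D->A: in-degree(A)=0, level(A)=1, enqueue
  process F: level=0
    F->E: in-degree(E)=0, level(E)=1, enqueue
  process A: level=1
    A->B: in-degree(B)=1, level(B)>=2
    A->C: in-degree(C)=1, level(C)>=2
  process E: level=1
    E->B: in-degree(B)=0, level(B)=2, enqueue
    E->C: in-degree(C)=0, level(C)=2, enqueue
  process B: level=2
  process C: level=2
All levels: A:1, B:2, C:2, D:0, E:1, F:0
max level = 2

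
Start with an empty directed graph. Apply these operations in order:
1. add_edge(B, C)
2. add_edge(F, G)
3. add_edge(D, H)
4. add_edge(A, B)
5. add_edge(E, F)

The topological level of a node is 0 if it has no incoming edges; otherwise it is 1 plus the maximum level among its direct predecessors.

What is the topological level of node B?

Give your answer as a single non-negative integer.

Op 1: add_edge(B, C). Edges now: 1
Op 2: add_edge(F, G). Edges now: 2
Op 3: add_edge(D, H). Edges now: 3
Op 4: add_edge(A, B). Edges now: 4
Op 5: add_edge(E, F). Edges now: 5
Compute levels (Kahn BFS):
  sources (in-degree 0): A, D, E
  process A: level=0
    A->B: in-degree(B)=0, level(B)=1, enqueue
  process D: level=0
    D->H: in-degree(H)=0, level(H)=1, enqueue
  process E: level=0
    E->F: in-degree(F)=0, level(F)=1, enqueue
  process B: level=1
    B->C: in-degree(C)=0, level(C)=2, enqueue
  process H: level=1
  process F: level=1
    F->G: in-degree(G)=0, level(G)=2, enqueue
  process C: level=2
  process G: level=2
All levels: A:0, B:1, C:2, D:0, E:0, F:1, G:2, H:1
level(B) = 1

Answer: 1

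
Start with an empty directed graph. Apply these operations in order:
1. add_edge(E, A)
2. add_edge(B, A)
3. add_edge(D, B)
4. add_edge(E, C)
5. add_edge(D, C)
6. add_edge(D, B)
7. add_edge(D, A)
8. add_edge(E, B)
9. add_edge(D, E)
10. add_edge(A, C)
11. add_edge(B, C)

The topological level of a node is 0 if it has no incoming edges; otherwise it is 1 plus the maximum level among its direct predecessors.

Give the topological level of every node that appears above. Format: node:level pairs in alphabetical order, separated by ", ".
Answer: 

Answer: A:3, B:2, C:4, D:0, E:1

Derivation:
Op 1: add_edge(E, A). Edges now: 1
Op 2: add_edge(B, A). Edges now: 2
Op 3: add_edge(D, B). Edges now: 3
Op 4: add_edge(E, C). Edges now: 4
Op 5: add_edge(D, C). Edges now: 5
Op 6: add_edge(D, B) (duplicate, no change). Edges now: 5
Op 7: add_edge(D, A). Edges now: 6
Op 8: add_edge(E, B). Edges now: 7
Op 9: add_edge(D, E). Edges now: 8
Op 10: add_edge(A, C). Edges now: 9
Op 11: add_edge(B, C). Edges now: 10
Compute levels (Kahn BFS):
  sources (in-degree 0): D
  process D: level=0
    D->A: in-degree(A)=2, level(A)>=1
    D->B: in-degree(B)=1, level(B)>=1
    D->C: in-degree(C)=3, level(C)>=1
    D->E: in-degree(E)=0, level(E)=1, enqueue
  process E: level=1
    E->A: in-degree(A)=1, level(A)>=2
    E->B: in-degree(B)=0, level(B)=2, enqueue
    E->C: in-degree(C)=2, level(C)>=2
  process B: level=2
    B->A: in-degree(A)=0, level(A)=3, enqueue
    B->C: in-degree(C)=1, level(C)>=3
  process A: level=3
    A->C: in-degree(C)=0, level(C)=4, enqueue
  process C: level=4
All levels: A:3, B:2, C:4, D:0, E:1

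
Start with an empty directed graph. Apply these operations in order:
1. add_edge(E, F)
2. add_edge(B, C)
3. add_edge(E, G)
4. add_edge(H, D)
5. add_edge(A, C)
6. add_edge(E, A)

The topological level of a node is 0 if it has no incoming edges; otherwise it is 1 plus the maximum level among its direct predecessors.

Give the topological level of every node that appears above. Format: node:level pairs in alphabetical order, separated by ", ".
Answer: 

Answer: A:1, B:0, C:2, D:1, E:0, F:1, G:1, H:0

Derivation:
Op 1: add_edge(E, F). Edges now: 1
Op 2: add_edge(B, C). Edges now: 2
Op 3: add_edge(E, G). Edges now: 3
Op 4: add_edge(H, D). Edges now: 4
Op 5: add_edge(A, C). Edges now: 5
Op 6: add_edge(E, A). Edges now: 6
Compute levels (Kahn BFS):
  sources (in-degree 0): B, E, H
  process B: level=0
    B->C: in-degree(C)=1, level(C)>=1
  process E: level=0
    E->A: in-degree(A)=0, level(A)=1, enqueue
    E->F: in-degree(F)=0, level(F)=1, enqueue
    E->G: in-degree(G)=0, level(G)=1, enqueue
  process H: level=0
    H->D: in-degree(D)=0, level(D)=1, enqueue
  process A: level=1
    A->C: in-degree(C)=0, level(C)=2, enqueue
  process F: level=1
  process G: level=1
  process D: level=1
  process C: level=2
All levels: A:1, B:0, C:2, D:1, E:0, F:1, G:1, H:0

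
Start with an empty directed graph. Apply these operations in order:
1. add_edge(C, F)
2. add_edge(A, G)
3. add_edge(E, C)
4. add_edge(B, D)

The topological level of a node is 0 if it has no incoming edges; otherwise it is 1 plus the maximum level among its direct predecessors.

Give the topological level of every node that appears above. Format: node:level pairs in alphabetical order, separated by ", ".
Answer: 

Answer: A:0, B:0, C:1, D:1, E:0, F:2, G:1

Derivation:
Op 1: add_edge(C, F). Edges now: 1
Op 2: add_edge(A, G). Edges now: 2
Op 3: add_edge(E, C). Edges now: 3
Op 4: add_edge(B, D). Edges now: 4
Compute levels (Kahn BFS):
  sources (in-degree 0): A, B, E
  process A: level=0
    A->G: in-degree(G)=0, level(G)=1, enqueue
  process B: level=0
    B->D: in-degree(D)=0, level(D)=1, enqueue
  process E: level=0
    E->C: in-degree(C)=0, level(C)=1, enqueue
  process G: level=1
  process D: level=1
  process C: level=1
    C->F: in-degree(F)=0, level(F)=2, enqueue
  process F: level=2
All levels: A:0, B:0, C:1, D:1, E:0, F:2, G:1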